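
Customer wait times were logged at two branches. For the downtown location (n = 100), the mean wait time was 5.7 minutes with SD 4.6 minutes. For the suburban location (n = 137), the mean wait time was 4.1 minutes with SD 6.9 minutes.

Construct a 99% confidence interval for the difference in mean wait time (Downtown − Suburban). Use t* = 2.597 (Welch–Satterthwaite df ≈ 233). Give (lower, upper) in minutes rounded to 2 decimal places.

SE₁ = s₁/√n₁ = 4.6/√100 = 0.4600; SE₂ = 6.9/√137 = 0.5895.
Independent samples, unequal variances: SE_diff = √(SE₁² + SE₂²) = √(0.2116 + 0.34751025) = 0.7477.
t* = 2.597, so margin of error = 2.597 × 0.7477 = 1.9418.
Difference in means = 5.7 − 4.1 = 1.6000.
1.6000 ± 1.9418 → (-0.34, 3.54).

(-0.34, 3.54)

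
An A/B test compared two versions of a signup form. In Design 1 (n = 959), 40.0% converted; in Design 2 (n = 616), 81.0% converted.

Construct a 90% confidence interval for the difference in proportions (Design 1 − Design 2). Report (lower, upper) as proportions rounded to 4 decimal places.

SE₁ = √(p̂₁(1−p̂₁)/n₁) = √(0.4000·0.6000/959) = 0.01582; SE₂ = √(0.8100·0.1900/616) = 0.01581.
Independent samples: SE of the difference = √(SE₁² + SE₂²) = √(0.0002502724 + 0.0002499561) = 0.02237.
z* for 90% confidence is 1.645, so the margin of error is 1.645 × 0.02237 = 0.03680.
Point estimate p̂₁ − p̂₂ = 0.4000 − 0.8100 = -0.4100.
-0.4100 ± 0.03680 → (-0.4468, -0.3732).

(-0.4468, -0.3732)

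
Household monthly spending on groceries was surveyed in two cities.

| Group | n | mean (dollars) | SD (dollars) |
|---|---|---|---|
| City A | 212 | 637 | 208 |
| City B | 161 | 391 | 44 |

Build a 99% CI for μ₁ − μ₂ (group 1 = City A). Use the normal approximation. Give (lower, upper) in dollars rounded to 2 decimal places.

(208.13, 283.87)

Standard errors of each mean: 208/√212 = 14.2855 and 44/√161 = 3.4677.
SE(x̄₁ − x̄₂) = √(14.2855² + 3.4677²) = 14.7004 for independent samples with unequal variances.
With z* = 2.576, the margin is 2.576 × 14.7004 = 37.8682.
x̄₁ − x̄₂ = 637 − 391 = 246.0000; the interval is 246.0000 ± 37.8682 = (208.13, 283.87).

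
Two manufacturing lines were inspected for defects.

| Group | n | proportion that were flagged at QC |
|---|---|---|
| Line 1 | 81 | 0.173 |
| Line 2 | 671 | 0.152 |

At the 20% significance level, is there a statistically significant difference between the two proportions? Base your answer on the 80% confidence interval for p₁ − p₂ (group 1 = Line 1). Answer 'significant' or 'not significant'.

not significant

SE₁ = √(p̂₁(1−p̂₁)/n₁) = √(0.1730·0.8270/81) = 0.04203; SE₂ = √(0.1520·0.8480/671) = 0.01386.
Independent samples: SE of the difference = √(SE₁² + SE₂²) = √(0.0017665209 + 0.0001920996) = 0.04426.
z* for 80% confidence is 1.282, so the margin of error is 1.282 × 0.04426 = 0.05674.
Point estimate p̂₁ − p̂₂ = 0.1730 − 0.1520 = 0.0210.
0.0210 ± 0.05674 → (-0.03574, 0.07774).
The interval (-0.03574, 0.07774) contains 0, so the difference is not significant.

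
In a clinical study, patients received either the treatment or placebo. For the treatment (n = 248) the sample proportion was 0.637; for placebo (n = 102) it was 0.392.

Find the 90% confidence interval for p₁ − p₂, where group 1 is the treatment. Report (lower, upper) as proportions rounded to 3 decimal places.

(0.151, 0.339)

The two standard errors are √(0.6370×0.3630/248) = 0.03053 and √(0.3920×0.6080/102) = 0.04834.
Because the samples are independent, SE_diff = √(0.03053² + 0.04834²) = 0.05717.
Using z* = 1.645 for 90%, ME = 1.645 × 0.05717 = 0.09404.
p̂₁ − p̂₂ = 0.2450; interval 0.2450 ± 0.09404 gives (0.151, 0.339).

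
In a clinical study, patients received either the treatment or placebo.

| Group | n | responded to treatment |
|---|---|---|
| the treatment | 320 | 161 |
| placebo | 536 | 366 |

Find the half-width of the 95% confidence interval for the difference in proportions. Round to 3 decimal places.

Sample proportions: 161/320 = 0.5031, 366/536 = 0.6828.
Each SE is √(p̂(1−p̂)/n): √(0.5031·0.4969/320) = 0.02795 and √(0.6828·0.3172/536) = 0.02010.
SE(p̂₁ − p̂₂) = √(SE₁² + SE₂²) = √(0.0007812025 + 0.00040401) = 0.03443, since the two samples are independent.
At 95% confidence z* = 1.960; margin = 1.960 × 0.03443 = 0.06748.

0.067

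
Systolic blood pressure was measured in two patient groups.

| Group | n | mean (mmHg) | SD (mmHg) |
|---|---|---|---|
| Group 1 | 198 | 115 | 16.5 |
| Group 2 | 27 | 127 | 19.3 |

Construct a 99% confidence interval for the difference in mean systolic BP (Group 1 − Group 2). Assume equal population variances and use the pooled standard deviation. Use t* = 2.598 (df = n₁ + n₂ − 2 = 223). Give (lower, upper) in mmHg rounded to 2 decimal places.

(-20.98, -3.02)

Pooled variance s_p² = [197·16.5² + 26·19.3²] / (198+27−2) = 283.9372, so s_p = 16.8504.
SE_diff = s_p·√(1/n₁ + 1/n₂) = 16.8504·√(1/198 + 1/27) = 3.4569.
t* = 2.598; margin = 2.598 × 3.4569 = 8.9810.
Difference = 115 − 127 = -12.0000.
-12.0000 ± 8.9810 → (-20.98, -3.02).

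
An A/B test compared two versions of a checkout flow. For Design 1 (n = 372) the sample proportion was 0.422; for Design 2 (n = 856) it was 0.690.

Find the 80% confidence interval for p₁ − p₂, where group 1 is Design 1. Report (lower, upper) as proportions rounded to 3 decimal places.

The two standard errors are √(0.4220×0.5780/372) = 0.02561 and √(0.6900×0.3100/856) = 0.01581.
Because the samples are independent, SE_diff = √(0.02561² + 0.01581²) = 0.03010.
Using z* = 1.282 for 80%, ME = 1.282 × 0.03010 = 0.03859.
p̂₁ − p̂₂ = -0.2680; interval -0.2680 ± 0.03859 gives (-0.307, -0.229).

(-0.307, -0.229)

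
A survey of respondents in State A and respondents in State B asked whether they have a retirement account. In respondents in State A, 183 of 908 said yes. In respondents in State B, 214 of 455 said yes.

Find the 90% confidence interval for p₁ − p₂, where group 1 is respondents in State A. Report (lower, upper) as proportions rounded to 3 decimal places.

(-0.313, -0.225)

First, p̂₁ = 183/908 = 0.2015; p̂₂ = 214/455 = 0.4703.
The two standard errors are √(0.2015×0.7985/908) = 0.01331 and √(0.4703×0.5297/455) = 0.02340.
Because the samples are independent, SE_diff = √(0.01331² + 0.02340²) = 0.02692.
Using z* = 1.645 for 90%, ME = 1.645 × 0.02692 = 0.04428.
p̂₁ − p̂₂ = -0.2688; interval -0.2688 ± 0.04428 gives (-0.313, -0.225).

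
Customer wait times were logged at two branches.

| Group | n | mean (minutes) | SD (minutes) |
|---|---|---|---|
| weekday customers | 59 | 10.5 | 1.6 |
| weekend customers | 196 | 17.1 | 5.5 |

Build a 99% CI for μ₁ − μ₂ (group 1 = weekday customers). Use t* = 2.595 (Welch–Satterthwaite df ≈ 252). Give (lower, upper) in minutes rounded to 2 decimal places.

(-7.75, -5.45)

SE₁ = s₁/√n₁ = 1.6/√59 = 0.2083; SE₂ = 5.5/√196 = 0.3929.
Independent samples, unequal variances: SE_diff = √(SE₁² + SE₂²) = √(0.04338889 + 0.15437041) = 0.4447.
t* = 2.595, so margin of error = 2.595 × 0.4447 = 1.1540.
Difference in means = 10.5 − 17.1 = -6.6000.
-6.6000 ± 1.1540 → (-7.75, -5.45).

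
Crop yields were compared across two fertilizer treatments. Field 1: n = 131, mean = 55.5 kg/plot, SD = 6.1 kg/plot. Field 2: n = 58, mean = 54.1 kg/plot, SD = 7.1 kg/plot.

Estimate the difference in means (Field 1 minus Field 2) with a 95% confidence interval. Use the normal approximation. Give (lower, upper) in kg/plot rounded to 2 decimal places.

Standard errors of each mean: 6.1/√131 = 0.5330 and 7.1/√58 = 0.9323.
SE(x̄₁ − x̄₂) = √(0.5330² + 0.9323²) = 1.0739 for independent samples with unequal variances.
With z* = 1.960, the margin is 1.960 × 1.0739 = 2.1048.
x̄₁ − x̄₂ = 55.5 − 54.1 = 1.4000; the interval is 1.4000 ± 2.1048 = (-0.70, 3.50).

(-0.70, 3.50)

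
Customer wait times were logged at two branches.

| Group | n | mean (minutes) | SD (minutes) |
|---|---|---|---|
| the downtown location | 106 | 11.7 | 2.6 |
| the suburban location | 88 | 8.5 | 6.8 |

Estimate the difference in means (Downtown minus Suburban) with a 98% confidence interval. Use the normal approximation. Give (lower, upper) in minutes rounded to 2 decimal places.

(1.41, 4.99)

Standard errors of each mean: 2.6/√106 = 0.2525 and 6.8/√88 = 0.7249.
SE(x̄₁ − x̄₂) = √(0.2525² + 0.7249²) = 0.7676 for independent samples with unequal variances.
With z* = 2.326, the margin is 2.326 × 0.7676 = 1.7854.
x̄₁ − x̄₂ = 11.7 − 8.5 = 3.2000; the interval is 3.2000 ± 1.7854 = (1.41, 4.99).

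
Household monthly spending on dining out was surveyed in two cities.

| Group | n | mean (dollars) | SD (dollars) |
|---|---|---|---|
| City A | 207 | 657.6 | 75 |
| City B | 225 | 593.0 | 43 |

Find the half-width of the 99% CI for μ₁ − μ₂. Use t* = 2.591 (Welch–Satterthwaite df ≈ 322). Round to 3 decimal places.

15.414

SE₁ = s₁/√n₁ = 75/√207 = 5.2129; SE₂ = 43/√225 = 2.8667.
Independent samples, unequal variances: SE_diff = √(SE₁² + SE₂²) = √(27.17432641 + 8.21796889) = 5.9491.
t* = 2.591, so margin of error = 2.591 × 5.9491 = 15.4141.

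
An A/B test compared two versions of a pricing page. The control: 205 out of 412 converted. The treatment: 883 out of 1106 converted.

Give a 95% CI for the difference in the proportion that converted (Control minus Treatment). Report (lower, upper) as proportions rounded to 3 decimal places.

p̂₁ = 205/412 = 0.4976 and p̂₂ = 883/1106 = 0.7984.
SE₁ = √(p̂₁(1−p̂₁)/n₁) = √(0.4976·0.5024/412) = 0.02463; SE₂ = √(0.7984·0.2016/1106) = 0.01206.
Independent samples: SE of the difference = √(SE₁² + SE₂²) = √(0.0006066369 + 0.0001454436) = 0.02742.
z* for 95% confidence is 1.960, so the margin of error is 1.960 × 0.02742 = 0.05374.
Point estimate p̂₁ − p̂₂ = 0.4976 − 0.7984 = -0.3008.
-0.3008 ± 0.05374 → (-0.355, -0.247).

(-0.355, -0.247)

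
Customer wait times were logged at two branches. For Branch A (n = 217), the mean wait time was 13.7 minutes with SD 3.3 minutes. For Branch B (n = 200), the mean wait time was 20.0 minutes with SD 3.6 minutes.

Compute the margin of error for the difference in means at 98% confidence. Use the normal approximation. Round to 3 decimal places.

0.789

Standard errors of each mean: 3.3/√217 = 0.2240 and 3.6/√200 = 0.2546.
SE(x̄₁ − x̄₂) = √(0.2240² + 0.2546²) = 0.3391 for independent samples with unequal variances.
With z* = 2.326, the margin is 2.326 × 0.3391 = 0.7887.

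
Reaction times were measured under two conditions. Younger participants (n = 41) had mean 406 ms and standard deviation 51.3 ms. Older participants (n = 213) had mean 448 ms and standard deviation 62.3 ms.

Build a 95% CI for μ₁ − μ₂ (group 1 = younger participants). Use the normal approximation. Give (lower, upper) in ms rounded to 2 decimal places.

SE₁ = s₁/√n₁ = 51.3/√41 = 8.0117; SE₂ = 62.3/√213 = 4.2687.
Independent samples, unequal variances: SE_diff = √(SE₁² + SE₂²) = √(64.18733689 + 18.22179969) = 9.0779.
z* = 1.960, so margin of error = 1.960 × 9.0779 = 17.7927.
Difference in means = 406 − 448 = -42.0000.
-42.0000 ± 17.7927 → (-59.79, -24.21).

(-59.79, -24.21)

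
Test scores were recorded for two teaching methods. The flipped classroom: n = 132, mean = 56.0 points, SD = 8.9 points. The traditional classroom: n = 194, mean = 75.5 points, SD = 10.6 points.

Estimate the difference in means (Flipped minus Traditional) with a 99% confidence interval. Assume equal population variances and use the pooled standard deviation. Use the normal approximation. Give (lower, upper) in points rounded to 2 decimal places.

Pooled variance s_p² = [131·8.9² + 193·10.6²] / (132+194−2) = 98.9568, so s_p = 9.9477.
SE_diff = s_p·√(1/n₁ + 1/n₂) = 9.9477·√(1/132 + 1/194) = 1.1224.
z* = 2.576; margin = 2.576 × 1.1224 = 2.8913.
Difference = 56.0 − 75.5 = -19.5000.
-19.5000 ± 2.8913 → (-22.39, -16.61).

(-22.39, -16.61)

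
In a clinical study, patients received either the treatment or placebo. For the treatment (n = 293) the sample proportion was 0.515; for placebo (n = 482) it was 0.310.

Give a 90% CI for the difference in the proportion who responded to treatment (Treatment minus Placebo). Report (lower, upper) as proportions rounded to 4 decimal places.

(0.1458, 0.2642)

SE₁ = √(p̂₁(1−p̂₁)/n₁) = √(0.5150·0.4850/293) = 0.02920; SE₂ = √(0.3100·0.6900/482) = 0.02107.
Independent samples: SE of the difference = √(SE₁² + SE₂²) = √(0.00085264 + 0.0004439449) = 0.03601.
z* for 90% confidence is 1.645, so the margin of error is 1.645 × 0.03601 = 0.05924.
Point estimate p̂₁ − p̂₂ = 0.5150 − 0.3100 = 0.2050.
0.2050 ± 0.05924 → (0.1458, 0.2642).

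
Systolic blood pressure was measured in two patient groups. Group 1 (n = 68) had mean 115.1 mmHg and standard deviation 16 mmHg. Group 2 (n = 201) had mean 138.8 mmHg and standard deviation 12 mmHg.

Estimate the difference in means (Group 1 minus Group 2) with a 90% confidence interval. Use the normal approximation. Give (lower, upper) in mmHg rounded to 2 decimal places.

Per-group SEs: s₁/√n₁ = 16/√68 = 1.9403, s₂/√n₂ = 12/√201 = 0.8464.
Unpooled SE of the difference: √(3.76476409 + 0.71639296) = 2.1169.
Margin of error = z* · SE = 1.645 × 2.1169 = 3.4823.
x̄₁ − x̄₂ = 115.1 − 138.8 = -23.7000.
CI: -23.7000 ± 3.4823 = (-27.18, -20.22).

(-27.18, -20.22)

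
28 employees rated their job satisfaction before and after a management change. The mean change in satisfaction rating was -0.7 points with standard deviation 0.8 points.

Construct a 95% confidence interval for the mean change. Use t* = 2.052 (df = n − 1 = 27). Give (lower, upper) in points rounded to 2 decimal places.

(-1.01, -0.39)

This is a matched-pairs design, so SE = s_d/√n = 0.8/√28 = 0.1512.
Margin = 2.052 × 0.1512 = 0.3103; the interval is -0.7 ± 0.3103 = (-1.01, -0.39).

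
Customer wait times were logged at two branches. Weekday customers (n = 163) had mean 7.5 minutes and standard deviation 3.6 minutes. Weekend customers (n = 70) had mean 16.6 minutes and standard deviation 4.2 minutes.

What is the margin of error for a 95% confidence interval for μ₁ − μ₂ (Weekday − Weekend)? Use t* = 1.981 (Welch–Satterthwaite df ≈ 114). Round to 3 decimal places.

1.141

SE₁ = s₁/√n₁ = 3.6/√163 = 0.2820; SE₂ = 4.2/√70 = 0.5020.
Independent samples, unequal variances: SE_diff = √(SE₁² + SE₂²) = √(0.079524 + 0.252004) = 0.5758.
t* = 1.981, so margin of error = 1.981 × 0.5758 = 1.1407.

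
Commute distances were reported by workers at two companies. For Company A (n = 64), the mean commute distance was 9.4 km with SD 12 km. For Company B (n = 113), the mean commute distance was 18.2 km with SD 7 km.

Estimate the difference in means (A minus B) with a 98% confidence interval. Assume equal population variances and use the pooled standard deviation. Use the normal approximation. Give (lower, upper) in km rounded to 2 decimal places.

Pooled variance s_p² = [63·12² + 112·7²] / (64+113−2) = 83.2000, so s_p = 9.1214.
SE_diff = s_p·√(1/n₁ + 1/n₂) = 9.1214·√(1/64 + 1/113) = 1.4270.
z* = 2.326; margin = 2.326 × 1.4270 = 3.3192.
Difference = 9.4 − 18.2 = -8.8000.
-8.8000 ± 3.3192 → (-12.12, -5.48).

(-12.12, -5.48)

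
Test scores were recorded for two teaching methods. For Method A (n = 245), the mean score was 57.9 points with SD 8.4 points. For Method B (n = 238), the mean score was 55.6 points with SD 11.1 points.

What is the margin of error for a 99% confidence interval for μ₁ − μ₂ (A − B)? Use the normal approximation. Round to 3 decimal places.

Standard errors of each mean: 8.4/√245 = 0.5367 and 11.1/√238 = 0.7195.
SE(x̄₁ − x̄₂) = √(0.5367² + 0.7195²) = 0.8976 for independent samples with unequal variances.
With z* = 2.576, the margin is 2.576 × 0.8976 = 2.3122.

2.312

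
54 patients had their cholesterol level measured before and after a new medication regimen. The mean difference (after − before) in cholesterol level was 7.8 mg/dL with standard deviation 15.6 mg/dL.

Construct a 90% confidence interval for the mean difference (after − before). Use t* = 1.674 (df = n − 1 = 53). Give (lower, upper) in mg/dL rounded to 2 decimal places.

(4.25, 11.35)

This is a matched-pairs design, so SE = s_d/√n = 15.6/√54 = 2.1229.
Margin = 1.674 × 2.1229 = 3.5537; the interval is 7.8 ± 3.5537 = (4.25, 11.35).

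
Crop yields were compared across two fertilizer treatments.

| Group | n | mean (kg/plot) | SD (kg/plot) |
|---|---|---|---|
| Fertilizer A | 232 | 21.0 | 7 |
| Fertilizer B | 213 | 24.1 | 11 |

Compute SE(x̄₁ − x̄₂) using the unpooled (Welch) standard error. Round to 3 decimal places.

SE₁ = s₁/√n₁ = 7/√232 = 0.4596; SE₂ = 11/√213 = 0.7537.
Independent samples, unequal variances: SE_diff = √(SE₁² + SE₂²) = √(0.21123216 + 0.56806369) = 0.8828.

0.883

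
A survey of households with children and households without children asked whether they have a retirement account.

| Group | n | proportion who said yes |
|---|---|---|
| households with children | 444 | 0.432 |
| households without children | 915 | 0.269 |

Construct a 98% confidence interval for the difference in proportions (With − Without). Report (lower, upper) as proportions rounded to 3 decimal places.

Each SE is √(p̂(1−p̂)/n): √(0.4320·0.5680/444) = 0.02351 and √(0.2690·0.7310/915) = 0.01466.
SE(p̂₁ − p̂₂) = √(SE₁² + SE₂²) = √(0.0005527201 + 0.0002149156) = 0.02771, since the two samples are independent.
At 98% confidence z* = 2.326; margin = 2.326 × 0.02771 = 0.06445.
The difference is 0.4320 − 0.2690 = 0.1630, so the interval is 0.1630 ± 0.06445 = (0.099, 0.227).

(0.099, 0.227)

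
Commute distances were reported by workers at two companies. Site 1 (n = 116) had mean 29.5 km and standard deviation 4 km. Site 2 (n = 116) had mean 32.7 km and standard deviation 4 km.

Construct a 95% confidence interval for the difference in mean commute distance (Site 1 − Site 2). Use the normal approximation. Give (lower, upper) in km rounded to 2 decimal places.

(-4.23, -2.17)

Standard errors of each mean: 4/√116 = 0.3714 and 4/√116 = 0.3714.
SE(x̄₁ − x̄₂) = √(0.3714² + 0.3714²) = 0.5252 for independent samples with unequal variances.
With z* = 1.960, the margin is 1.960 × 0.5252 = 1.0294.
x̄₁ − x̄₂ = 29.5 − 32.7 = -3.2000; the interval is -3.2000 ± 1.0294 = (-4.23, -2.17).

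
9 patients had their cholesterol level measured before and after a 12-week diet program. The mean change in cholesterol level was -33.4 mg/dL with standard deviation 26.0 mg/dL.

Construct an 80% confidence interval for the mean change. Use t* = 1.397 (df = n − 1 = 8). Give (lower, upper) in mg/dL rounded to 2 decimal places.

(-45.51, -21.29)

This is a matched-pairs design, so SE = s_d/√n = 26.0/√9 = 8.6667.
Margin = 1.397 × 8.6667 = 12.1074; the interval is -33.4 ± 12.1074 = (-45.51, -21.29).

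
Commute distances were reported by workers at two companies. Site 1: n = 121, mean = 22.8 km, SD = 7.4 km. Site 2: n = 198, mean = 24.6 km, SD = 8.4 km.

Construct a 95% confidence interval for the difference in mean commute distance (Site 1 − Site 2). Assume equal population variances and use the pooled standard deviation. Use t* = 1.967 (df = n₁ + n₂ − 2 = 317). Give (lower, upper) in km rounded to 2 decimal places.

(-3.62, 0.02)

s_p = √[((n₁−1)s₁² + (n₂−1)s₂²)/(n₁+n₂−2)] = √[(120·7.4² + 197·8.4²)/317] = 8.0361.
SE = 8.0361·√(1/121 + 1/198) = 0.9273.
With t* = 1.967, margin = 1.967 × 0.9273 = 1.8240.
x̄₁ − x̄₂ = 22.8 − 24.6 = -1.8000; interval -1.8000 ± 1.8240 = (-3.62, 0.02).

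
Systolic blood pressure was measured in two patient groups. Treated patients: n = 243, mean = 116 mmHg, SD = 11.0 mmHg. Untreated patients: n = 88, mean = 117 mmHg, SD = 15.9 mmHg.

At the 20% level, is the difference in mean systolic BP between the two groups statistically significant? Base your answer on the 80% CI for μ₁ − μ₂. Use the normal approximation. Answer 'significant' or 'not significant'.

not significant

Standard errors of each mean: 11.0/√243 = 0.7057 and 15.9/√88 = 1.6949.
SE(x̄₁ − x̄₂) = √(0.7057² + 1.6949²) = 1.8359 for independent samples with unequal variances.
With z* = 1.282, the margin is 1.282 × 1.8359 = 2.3536.
x̄₁ − x̄₂ = 116 − 117 = -1.0000; the interval is -1.0000 ± 2.3536 = (-3.3536, 1.3536).
The interval (-3.3536, 1.3536) contains 0, so the difference is not significant.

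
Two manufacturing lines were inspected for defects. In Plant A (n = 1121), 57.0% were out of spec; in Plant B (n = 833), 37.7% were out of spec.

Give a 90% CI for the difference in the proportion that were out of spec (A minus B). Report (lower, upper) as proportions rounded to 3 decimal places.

(0.156, 0.230)

Each SE is √(p̂(1−p̂)/n): √(0.5700·0.4300/1121) = 0.01479 and √(0.3770·0.6230/833) = 0.01679.
SE(p̂₁ − p̂₂) = √(SE₁² + SE₂²) = √(0.0002187441 + 0.0002819041) = 0.02238, since the two samples are independent.
At 90% confidence z* = 1.645; margin = 1.645 × 0.02238 = 0.03682.
The difference is 0.5700 − 0.3770 = 0.1930, so the interval is 0.1930 ± 0.03682 = (0.156, 0.230).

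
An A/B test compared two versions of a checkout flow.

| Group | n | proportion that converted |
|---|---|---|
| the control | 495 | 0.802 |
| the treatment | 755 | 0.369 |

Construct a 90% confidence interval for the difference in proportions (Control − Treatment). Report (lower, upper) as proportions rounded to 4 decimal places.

(0.3917, 0.4743)

SE₁ = √(p̂₁(1−p̂₁)/n₁) = √(0.8020·0.1980/495) = 0.01791; SE₂ = √(0.3690·0.6310/755) = 0.01756.
Independent samples: SE of the difference = √(SE₁² + SE₂²) = √(0.0003207681 + 0.0003083536) = 0.02508.
z* for 90% confidence is 1.645, so the margin of error is 1.645 × 0.02508 = 0.04126.
Point estimate p̂₁ − p̂₂ = 0.8020 − 0.3690 = 0.4330.
0.4330 ± 0.04126 → (0.3917, 0.4743).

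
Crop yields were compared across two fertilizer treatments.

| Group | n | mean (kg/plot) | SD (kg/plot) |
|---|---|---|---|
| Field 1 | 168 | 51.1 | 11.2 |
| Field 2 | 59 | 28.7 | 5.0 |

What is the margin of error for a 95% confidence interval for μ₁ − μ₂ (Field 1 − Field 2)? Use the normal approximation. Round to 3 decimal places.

Standard errors of each mean: 11.2/√168 = 0.8641 and 5.0/√59 = 0.6509.
SE(x̄₁ − x̄₂) = √(0.8641² + 0.6509²) = 1.0818 for independent samples with unequal variances.
With z* = 1.960, the margin is 1.960 × 1.0818 = 2.1203.

2.120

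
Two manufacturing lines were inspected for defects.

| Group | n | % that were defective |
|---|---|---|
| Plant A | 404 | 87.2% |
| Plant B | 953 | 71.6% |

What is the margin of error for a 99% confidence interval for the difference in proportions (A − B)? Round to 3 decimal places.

SE₁ = √(p̂₁(1−p̂₁)/n₁) = √(0.8720·0.1280/404) = 0.01662; SE₂ = √(0.7160·0.2840/953) = 0.01461.
Independent samples: SE of the difference = √(SE₁² + SE₂²) = √(0.0002762244 + 0.0002134521) = 0.02213.
z* for 99% confidence is 2.576, so the margin of error is 2.576 × 0.02213 = 0.05701.

0.057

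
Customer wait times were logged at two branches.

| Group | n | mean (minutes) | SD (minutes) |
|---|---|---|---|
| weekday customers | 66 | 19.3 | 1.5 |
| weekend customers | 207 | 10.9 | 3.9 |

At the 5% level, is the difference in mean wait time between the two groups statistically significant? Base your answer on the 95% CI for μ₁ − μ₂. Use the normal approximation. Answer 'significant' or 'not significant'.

SE₁ = s₁/√n₁ = 1.5/√66 = 0.1846; SE₂ = 3.9/√207 = 0.2711.
Independent samples, unequal variances: SE_diff = √(SE₁² + SE₂²) = √(0.03407716 + 0.07349521) = 0.3280.
z* = 1.960, so margin of error = 1.960 × 0.3280 = 0.6429.
Difference in means = 19.3 − 10.9 = 8.4000.
8.4000 ± 0.6429 → (7.7571, 9.0429).
The interval (7.7571, 9.0429) does not contain 0, so the difference is significant.

significant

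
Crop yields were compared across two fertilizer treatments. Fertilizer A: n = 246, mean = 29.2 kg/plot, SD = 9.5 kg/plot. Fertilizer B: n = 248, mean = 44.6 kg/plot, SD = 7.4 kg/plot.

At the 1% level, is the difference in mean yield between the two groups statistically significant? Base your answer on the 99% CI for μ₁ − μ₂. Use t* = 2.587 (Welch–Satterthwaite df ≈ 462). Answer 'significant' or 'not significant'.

significant

SE₁ = s₁/√n₁ = 9.5/√246 = 0.6057; SE₂ = 7.4/√248 = 0.4699.
Independent samples, unequal variances: SE_diff = √(SE₁² + SE₂²) = √(0.36687249 + 0.22080601) = 0.7666.
t* = 2.587, so margin of error = 2.587 × 0.7666 = 1.9832.
Difference in means = 29.2 − 44.6 = -15.4000.
-15.4000 ± 1.9832 → (-17.3832, -13.4168).
The interval (-17.3832, -13.4168) does not contain 0, so the difference is significant.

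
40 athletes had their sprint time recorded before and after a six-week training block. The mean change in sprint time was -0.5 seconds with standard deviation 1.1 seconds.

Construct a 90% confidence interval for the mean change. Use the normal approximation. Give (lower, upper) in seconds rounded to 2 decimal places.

This is a matched-pairs design, so SE = s_d/√n = 1.1/√40 = 0.1739.
Margin = 1.645 × 0.1739 = 0.2861; the interval is -0.5 ± 0.2861 = (-0.79, -0.21).

(-0.79, -0.21)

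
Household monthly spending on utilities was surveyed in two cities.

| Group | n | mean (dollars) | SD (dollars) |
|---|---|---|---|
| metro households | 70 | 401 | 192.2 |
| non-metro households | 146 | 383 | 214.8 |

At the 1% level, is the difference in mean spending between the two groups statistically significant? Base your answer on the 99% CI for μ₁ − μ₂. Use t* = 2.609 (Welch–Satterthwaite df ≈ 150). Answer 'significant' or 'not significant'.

Per-group SEs: s₁/√n₁ = 192.2/√70 = 22.9723, s₂/√n₂ = 214.8/√146 = 17.7770.
Unpooled SE of the difference: √(527.72656729 + 316.021729) = 29.0473.
Margin of error = t* · SE = 2.609 × 29.0473 = 75.7844.
x̄₁ − x̄₂ = 401 − 383 = 18.0000.
CI: 18.0000 ± 75.7844 = (-57.7844, 93.7844).
The interval (-57.7844, 93.7844) contains 0, so the difference is not significant.

not significant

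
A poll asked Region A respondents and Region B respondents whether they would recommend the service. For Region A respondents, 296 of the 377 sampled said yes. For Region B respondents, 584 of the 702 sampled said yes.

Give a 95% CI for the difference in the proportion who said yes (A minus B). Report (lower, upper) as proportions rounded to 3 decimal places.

(-0.097, 0.003)

p̂₁ = 296/377 = 0.7851 and p̂₂ = 584/702 = 0.8319.
SE₁ = √(p̂₁(1−p̂₁)/n₁) = √(0.7851·0.2149/377) = 0.02115; SE₂ = √(0.8319·0.1681/702) = 0.01411.
Independent samples: SE of the difference = √(SE₁² + SE₂²) = √(0.0004473225 + 0.0001990921) = 0.02542.
z* for 95% confidence is 1.960, so the margin of error is 1.960 × 0.02542 = 0.04982.
Point estimate p̂₁ − p̂₂ = 0.7851 − 0.8319 = -0.0468.
-0.0468 ± 0.04982 → (-0.097, 0.003).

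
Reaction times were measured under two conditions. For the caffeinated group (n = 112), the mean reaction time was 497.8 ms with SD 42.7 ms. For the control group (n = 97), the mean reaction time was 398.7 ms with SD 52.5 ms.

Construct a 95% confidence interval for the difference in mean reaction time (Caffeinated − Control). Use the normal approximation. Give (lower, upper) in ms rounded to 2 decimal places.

SE₁ = s₁/√n₁ = 42.7/√112 = 4.0348; SE₂ = 52.5/√97 = 5.3306.
Independent samples, unequal variances: SE_diff = √(SE₁² + SE₂²) = √(16.27961104 + 28.41529636) = 6.6854.
z* = 1.960, so margin of error = 1.960 × 6.6854 = 13.1034.
Difference in means = 497.8 − 398.7 = 99.1000.
99.1000 ± 13.1034 → (86.00, 112.20).

(86.00, 112.20)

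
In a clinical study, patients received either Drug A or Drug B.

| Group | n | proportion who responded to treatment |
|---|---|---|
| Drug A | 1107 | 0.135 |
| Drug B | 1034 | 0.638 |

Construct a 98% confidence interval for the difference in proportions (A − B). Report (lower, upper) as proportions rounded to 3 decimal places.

SE₁ = √(p̂₁(1−p̂₁)/n₁) = √(0.1350·0.8650/1107) = 0.01027; SE₂ = √(0.6380·0.3620/1034) = 0.01495.
Independent samples: SE of the difference = √(SE₁² + SE₂²) = √(0.0001054729 + 0.0002235025) = 0.01814.
z* for 98% confidence is 2.326, so the margin of error is 2.326 × 0.01814 = 0.04219.
Point estimate p̂₁ − p̂₂ = 0.1350 − 0.6380 = -0.5030.
-0.5030 ± 0.04219 → (-0.545, -0.461).

(-0.545, -0.461)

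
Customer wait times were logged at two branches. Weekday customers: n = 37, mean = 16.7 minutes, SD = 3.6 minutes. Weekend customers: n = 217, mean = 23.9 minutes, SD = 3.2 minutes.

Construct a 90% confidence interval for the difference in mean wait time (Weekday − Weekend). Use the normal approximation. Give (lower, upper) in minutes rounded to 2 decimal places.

(-8.24, -6.16)

Standard errors of each mean: 3.6/√37 = 0.5918 and 3.2/√217 = 0.2172.
SE(x̄₁ − x̄₂) = √(0.5918² + 0.2172²) = 0.6304 for independent samples with unequal variances.
With z* = 1.645, the margin is 1.645 × 0.6304 = 1.0370.
x̄₁ − x̄₂ = 16.7 − 23.9 = -7.2000; the interval is -7.2000 ± 1.0370 = (-8.24, -6.16).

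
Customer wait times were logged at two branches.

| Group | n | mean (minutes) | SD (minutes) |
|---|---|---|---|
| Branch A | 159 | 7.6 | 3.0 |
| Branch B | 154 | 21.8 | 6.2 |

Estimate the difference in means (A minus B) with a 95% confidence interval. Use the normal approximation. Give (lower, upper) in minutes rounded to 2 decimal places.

Per-group SEs: s₁/√n₁ = 3.0/√159 = 0.2379, s₂/√n₂ = 6.2/√154 = 0.4996.
Unpooled SE of the difference: √(0.05659641 + 0.24960016) = 0.5534.
Margin of error = z* · SE = 1.960 × 0.5534 = 1.0847.
x̄₁ − x̄₂ = 7.6 − 21.8 = -14.2000.
CI: -14.2000 ± 1.0847 = (-15.28, -13.12).

(-15.28, -13.12)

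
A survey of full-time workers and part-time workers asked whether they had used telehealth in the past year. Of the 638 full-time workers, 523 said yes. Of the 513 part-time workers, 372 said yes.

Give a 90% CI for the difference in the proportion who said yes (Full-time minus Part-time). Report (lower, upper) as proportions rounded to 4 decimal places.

p̂₁ = 523/638 = 0.8197 and p̂₂ = 372/513 = 0.7251.
SE₁ = √(p̂₁(1−p̂₁)/n₁) = √(0.8197·0.1803/638) = 0.01522; SE₂ = √(0.7251·0.2749/513) = 0.01971.
Independent samples: SE of the difference = √(SE₁² + SE₂²) = √(0.0002316484 + 0.0003884841) = 0.02490.
z* for 90% confidence is 1.645, so the margin of error is 1.645 × 0.02490 = 0.04096.
Point estimate p̂₁ − p̂₂ = 0.8197 − 0.7251 = 0.0946.
0.0946 ± 0.04096 → (0.0536, 0.1356).

(0.0536, 0.1356)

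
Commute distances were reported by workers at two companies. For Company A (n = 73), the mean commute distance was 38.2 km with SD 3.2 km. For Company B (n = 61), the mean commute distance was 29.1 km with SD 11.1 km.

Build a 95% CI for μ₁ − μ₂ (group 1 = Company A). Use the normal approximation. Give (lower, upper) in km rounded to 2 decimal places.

(6.22, 11.98)

Standard errors of each mean: 3.2/√73 = 0.3745 and 11.1/√61 = 1.4212.
SE(x̄₁ − x̄₂) = √(0.3745² + 1.4212²) = 1.4697 for independent samples with unequal variances.
With z* = 1.960, the margin is 1.960 × 1.4697 = 2.8806.
x̄₁ − x̄₂ = 38.2 − 29.1 = 9.1000; the interval is 9.1000 ± 2.8806 = (6.22, 11.98).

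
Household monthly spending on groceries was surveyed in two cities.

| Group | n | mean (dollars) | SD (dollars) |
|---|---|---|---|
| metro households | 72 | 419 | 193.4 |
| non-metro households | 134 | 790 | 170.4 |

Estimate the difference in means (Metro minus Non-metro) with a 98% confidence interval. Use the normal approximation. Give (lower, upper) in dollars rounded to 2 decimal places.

Standard errors of each mean: 193.4/√72 = 22.7924 and 170.4/√134 = 14.7203.
SE(x̄₁ − x̄₂) = √(22.7924² + 14.7203²) = 27.1327 for independent samples with unequal variances.
With z* = 2.326, the margin is 2.326 × 27.1327 = 63.1107.
x̄₁ − x̄₂ = 419 − 790 = -371.0000; the interval is -371.0000 ± 63.1107 = (-434.11, -307.89).

(-434.11, -307.89)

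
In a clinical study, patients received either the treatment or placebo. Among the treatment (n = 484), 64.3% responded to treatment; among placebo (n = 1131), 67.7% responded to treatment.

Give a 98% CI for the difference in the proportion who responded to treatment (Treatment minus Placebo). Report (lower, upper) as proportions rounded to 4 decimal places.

Each SE is √(p̂(1−p̂)/n): √(0.6430·0.3570/484) = 0.02178 and √(0.6770·0.3230/1131) = 0.01390.
SE(p̂₁ − p̂₂) = √(SE₁² + SE₂²) = √(0.0004743684 + 0.00019321) = 0.02584, since the two samples are independent.
At 98% confidence z* = 2.326; margin = 2.326 × 0.02584 = 0.06010.
The difference is 0.6430 − 0.6770 = -0.0340, so the interval is -0.0340 ± 0.06010 = (-0.0941, 0.0261).

(-0.0941, 0.0261)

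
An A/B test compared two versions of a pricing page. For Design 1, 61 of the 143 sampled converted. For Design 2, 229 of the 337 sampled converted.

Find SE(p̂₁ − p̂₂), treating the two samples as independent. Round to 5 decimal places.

First, p̂₁ = 61/143 = 0.4266; p̂₂ = 229/337 = 0.6795.
The two standard errors are √(0.4266×0.5734/143) = 0.04136 and √(0.6795×0.3205/337) = 0.02542.
Because the samples are independent, SE_diff = √(0.04136² + 0.02542²) = 0.04855.

0.04855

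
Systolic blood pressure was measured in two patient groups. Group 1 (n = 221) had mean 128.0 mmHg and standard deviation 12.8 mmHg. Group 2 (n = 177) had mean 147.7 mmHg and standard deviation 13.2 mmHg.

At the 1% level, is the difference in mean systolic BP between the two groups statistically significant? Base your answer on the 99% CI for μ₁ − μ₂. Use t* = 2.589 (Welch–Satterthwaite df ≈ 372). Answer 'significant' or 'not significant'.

Standard errors of each mean: 12.8/√221 = 0.8610 and 13.2/√177 = 0.9922.
SE(x̄₁ − x̄₂) = √(0.8610² + 0.9922²) = 1.3137 for independent samples with unequal variances.
With t* = 2.589, the margin is 2.589 × 1.3137 = 3.4012.
x̄₁ − x̄₂ = 128.0 − 147.7 = -19.7000; the interval is -19.7000 ± 3.4012 = (-23.1012, -16.2988).
The interval (-23.1012, -16.2988) does not contain 0, so the difference is significant.

significant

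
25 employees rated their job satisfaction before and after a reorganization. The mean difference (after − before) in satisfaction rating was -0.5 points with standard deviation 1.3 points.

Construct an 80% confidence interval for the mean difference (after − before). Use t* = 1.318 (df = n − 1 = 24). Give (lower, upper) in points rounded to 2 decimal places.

Paired design: SE = s_d/√n = 1.3/√25 = 0.2600.
t* = 1.318; margin of error = 1.318 × 0.2600 = 0.3427.
-0.5 ± 0.3427 → (-0.84, -0.16).

(-0.84, -0.16)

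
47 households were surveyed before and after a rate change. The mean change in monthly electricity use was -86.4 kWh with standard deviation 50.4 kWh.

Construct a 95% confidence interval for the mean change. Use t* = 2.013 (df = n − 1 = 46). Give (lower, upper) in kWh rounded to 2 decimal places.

Paired design: SE = s_d/√n = 50.4/√47 = 7.3516.
t* = 2.013; margin of error = 2.013 × 7.3516 = 14.7988.
-86.4 ± 14.7988 → (-101.20, -71.60).

(-101.20, -71.60)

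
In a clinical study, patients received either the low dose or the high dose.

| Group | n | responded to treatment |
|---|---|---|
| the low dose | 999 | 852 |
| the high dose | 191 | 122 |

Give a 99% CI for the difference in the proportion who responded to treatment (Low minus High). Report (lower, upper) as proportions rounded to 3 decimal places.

Sample proportions: 852/999 = 0.8529, 122/191 = 0.6387.
Each SE is √(p̂(1−p̂)/n): √(0.8529·0.1471/999) = 0.01121 and √(0.6387·0.3613/191) = 0.03476.
SE(p̂₁ − p̂₂) = √(SE₁² + SE₂²) = √(0.0001256641 + 0.0012082576) = 0.03652, since the two samples are independent.
At 99% confidence z* = 2.576; margin = 2.576 × 0.03652 = 0.09408.
The difference is 0.8529 − 0.6387 = 0.2142, so the interval is 0.2142 ± 0.09408 = (0.120, 0.308).

(0.120, 0.308)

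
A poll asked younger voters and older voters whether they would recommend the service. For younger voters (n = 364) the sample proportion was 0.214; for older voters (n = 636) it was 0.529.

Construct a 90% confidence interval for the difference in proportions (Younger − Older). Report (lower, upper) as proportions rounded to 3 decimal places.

(-0.363, -0.267)

Each SE is √(p̂(1−p̂)/n): √(0.2140·0.7860/364) = 0.02150 and √(0.5290·0.4710/636) = 0.01979.
SE(p̂₁ − p̂₂) = √(SE₁² + SE₂²) = √(0.00046225 + 0.0003916441) = 0.02922, since the two samples are independent.
At 90% confidence z* = 1.645; margin = 1.645 × 0.02922 = 0.04807.
The difference is 0.2140 − 0.5290 = -0.3150, so the interval is -0.3150 ± 0.04807 = (-0.363, -0.267).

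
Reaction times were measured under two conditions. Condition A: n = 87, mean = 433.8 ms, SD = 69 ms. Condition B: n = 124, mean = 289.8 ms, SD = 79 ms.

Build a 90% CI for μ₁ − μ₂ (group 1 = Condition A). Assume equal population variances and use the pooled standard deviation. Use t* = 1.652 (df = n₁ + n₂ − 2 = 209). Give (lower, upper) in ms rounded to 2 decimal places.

(126.66, 161.34)

s_p = √[((n₁−1)s₁² + (n₂−1)s₂²)/(n₁+n₂−2)] = √[(86·69² + 123·79²)/209] = 75.0467.
SE = 75.0467·√(1/87 + 1/124) = 10.4955.
With t* = 1.652, margin = 1.652 × 10.4955 = 17.3386.
x̄₁ − x̄₂ = 433.8 − 289.8 = 144.0000; interval 144.0000 ± 17.3386 = (126.66, 161.34).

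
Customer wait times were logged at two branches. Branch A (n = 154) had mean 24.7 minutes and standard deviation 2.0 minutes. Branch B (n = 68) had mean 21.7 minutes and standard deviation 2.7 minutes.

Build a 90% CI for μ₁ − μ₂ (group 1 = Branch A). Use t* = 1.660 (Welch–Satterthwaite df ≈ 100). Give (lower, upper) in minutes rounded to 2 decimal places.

(2.39, 3.61)

Per-group SEs: s₁/√n₁ = 2.0/√154 = 0.1612, s₂/√n₂ = 2.7/√68 = 0.3274.
Unpooled SE of the difference: √(0.02598544 + 0.10719076) = 0.3649.
Margin of error = t* · SE = 1.660 × 0.3649 = 0.6057.
x̄₁ − x̄₂ = 24.7 − 21.7 = 3.0000.
CI: 3.0000 ± 0.6057 = (2.39, 3.61).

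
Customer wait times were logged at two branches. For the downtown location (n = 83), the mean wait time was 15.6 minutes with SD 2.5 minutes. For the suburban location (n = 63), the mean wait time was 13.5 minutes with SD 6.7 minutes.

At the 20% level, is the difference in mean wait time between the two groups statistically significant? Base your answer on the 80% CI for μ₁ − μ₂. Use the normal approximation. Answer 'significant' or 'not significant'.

significant

Standard errors of each mean: 2.5/√83 = 0.2744 and 6.7/√63 = 0.8441.
SE(x̄₁ − x̄₂) = √(0.2744² + 0.8441²) = 0.8876 for independent samples with unequal variances.
With z* = 1.282, the margin is 1.282 × 0.8876 = 1.1379.
x̄₁ − x̄₂ = 15.6 − 13.5 = 2.1000; the interval is 2.1000 ± 1.1379 = (0.9621, 3.2379).
The interval (0.9621, 3.2379) does not contain 0, so the difference is significant.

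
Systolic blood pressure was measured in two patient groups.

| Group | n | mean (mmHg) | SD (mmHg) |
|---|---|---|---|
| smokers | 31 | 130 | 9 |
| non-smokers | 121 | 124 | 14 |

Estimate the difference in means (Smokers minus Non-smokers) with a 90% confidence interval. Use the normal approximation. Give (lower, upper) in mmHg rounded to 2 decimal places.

SE₁ = s₁/√n₁ = 9/√31 = 1.6164; SE₂ = 14/√121 = 1.2727.
Independent samples, unequal variances: SE_diff = √(SE₁² + SE₂²) = √(2.61274896 + 1.61976529) = 2.0573.
z* = 1.645, so margin of error = 1.645 × 2.0573 = 3.3843.
Difference in means = 130 − 124 = 6.0000.
6.0000 ± 3.3843 → (2.62, 9.38).

(2.62, 9.38)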